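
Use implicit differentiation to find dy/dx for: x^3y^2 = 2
Take d/dx of both sides. Since y is implicitly a function of x, the chain rule attaches a y' = dy/dx factor whenever we differentiate through y.

Set F(x, y) = (left side) − (right side), so the curve is F = 0. Differentiating each term of F:
  d/dx[x^3y^2] = 2x^3y·y' + 3x^2y^2
  d/dx[-2] = 0

Collecting, the y'-free part is the partial derivative in x and the y' coefficient is the partial derivative in y:
  ∂F/∂x = 3x^2y^2
  ∂F/∂y = 2x^3y

so d/dx[F(x, y(x))] = ∂F/∂x + (∂F/∂y)·y' = 0. Rearranging,
  dy/dx = -(∂F/∂x)/(∂F/∂y) = -(3x^2y^2)/(2x^3y) = -3y/(2x)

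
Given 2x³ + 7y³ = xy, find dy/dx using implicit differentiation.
Differentiate both sides with respect to x, treating y as y(x). By the chain rule, any term containing y contributes a factor of y' = dy/dx when we differentiate it.

Move every term to one side and write the relation as F(x, y) = 0. Term by term,
  d/dx[2x^3] = 6x^2
  d/dx[-xy] = -x·y' - y
  d/dx[7y^3] = 21y^2·y'

The pieces without y' make up ∂F/∂x and the coefficient of y' is ∂F/∂y:
  ∂F/∂x = 6x^2 - y,
  ∂F/∂y = -x + 21y^2.

Since d/dx[F] = ∂F/∂x + (∂F/∂y)·y' = 0, solve for y':
  (∂F/∂y)·y' = -∂F/∂x
  dy/dx = -(∂F/∂x)/(∂F/∂y) = -(6x^2 - y)/(-x + 21y^2) = (6x^2 - y)/(x - 21y^2)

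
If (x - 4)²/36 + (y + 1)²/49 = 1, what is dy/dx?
Differentiate both sides with respect to x, treating y as y(x). By the chain rule, any term containing y contributes a factor of y' = dy/dx when we differentiate it.

Move every term to one side and write the relation as F(x, y) = 0. Term by term,
  d/dx[(x - 4)^2/36] = x/18 - 2/9
  d/dx[(y + 1)^2/49] = 2·y'(y + 1)/49
  d/dx[-1] = 0

The pieces without y' make up ∂F/∂x and the coefficient of y' is ∂F/∂y:
  ∂F/∂x = x/18 - 2/9,
  ∂F/∂y = 2y/49 + 2/49.

Since d/dx[F] = ∂F/∂x + (∂F/∂y)·y' = 0, solve for y':
  (∂F/∂y)·y' = -∂F/∂x
  dy/dx = -(∂F/∂x)/(∂F/∂y) = -(x/18 - 2/9)/(2y/49 + 2/49)
        = -((x - 4)/18)/(2(y + 1)/49) = 49(4 - x)/(36(y + 1))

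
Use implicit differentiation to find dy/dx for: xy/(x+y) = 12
Differentiate the relation implicitly: treat y = y(x) and apply the chain rule, so every y-derivative picks up a y' = dy/dx factor.

With everything moved to the left-hand side, differentiate term by term:
  d/dx[xy/(x + y)] = xy(-y' - 1)/(x + y)^2 + x·y'/(x + y) + y/(x + y)
  d/dx[-12] = 0

Separating the contributions that come from x directly and those that come through y:
  without y':      -xy/(x + y)^2 + y/(x + y)
  multiplying y':  -xy/(x + y)^2 + x/(x + y)

so (-xy/(x + y)^2 + y/(x + y)) + (-xy/(x + y)^2 + x/(x + y))·y' = 0, and therefore
  dy/dx = -(-xy/(x + y)^2 + y/(x + y))/(-xy/(x + y)^2 + x/(x + y))
        = -(y^2/(x + y)^2)/(x^2/(x + y)^2) = -y^2/x^2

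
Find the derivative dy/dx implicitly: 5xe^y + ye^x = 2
Apply d/dx to both sides, remembering that y depends on x. Each occurrence of y therefore brings in a y' = dy/dx via the chain rule.

With F(x, y) equal to the left-hand side minus the right, differentiate F term by term:
  d/dx[5x·e^(y)] = 5x·y'·e^(y) + 5e^(y)
  d/dx[y·e^(x)] = y·e^(x) + y'·e^(x)
  d/dx[-2] = 0
Adding these up, d/dx[F] = 0 becomes
  (y·e^(x) + 5e^(y)) + (5x·e^(y) + e^(x))·y' = 0,
so isolating y',
  dy/dx = -(y·e^(x) + 5e^(y))/(5x·e^(y) + e^(x)) = (-y·e^(x) - 5e^(y))/(5x·e^(y) + e^(x))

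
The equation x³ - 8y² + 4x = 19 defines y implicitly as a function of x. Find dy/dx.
Apply d/dx to both sides, remembering that y depends on x. Each occurrence of y therefore brings in a y' = dy/dx via the chain rule.

With F(x, y) equal to the left-hand side minus the right, differentiate F term by term:
  d/dx[x^3] = 3x^2
  d/dx[4x] = 4
  d/dx[-8y^2] = -16y·y'
  d/dx[-19] = 0
Adding these up, d/dx[F] = 0 becomes
  (3x^2 + 4) + (-16y)·y' = 0,
so isolating y',
  dy/dx = -(3x^2 + 4)/(-16y) = (3x^2 + 4)/(16y)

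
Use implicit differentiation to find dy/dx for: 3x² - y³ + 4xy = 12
Apply d/dx to both sides, remembering that y depends on x. Each occurrence of y therefore brings in a y' = dy/dx via the chain rule.

With F(x, y) equal to the left-hand side minus the right, differentiate F term by term:
  d/dx[3x^2] = 6x
  d/dx[4xy] = 4x·y' + 4y
  d/dx[-y^3] = -3y^2·y'
  d/dx[-12] = 0
Adding these up, d/dx[F] = 0 becomes
  (6x + 4y) + (4x - 3y^2)·y' = 0,
so isolating y',
  dy/dx = -(6x + 4y)/(4x - 3y^2) = 2(-3x - 2y)/(4x - 3y^2)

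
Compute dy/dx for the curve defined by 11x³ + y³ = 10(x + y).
Apply d/dx to both sides, remembering that y depends on x. Each occurrence of y therefore brings in a y' = dy/dx via the chain rule.

With F(x, y) equal to the left-hand side minus the right, differentiate F term by term:
  d/dx[11x^3] = 33x^2
  d/dx[-10x] = -10
  d/dx[y^3] = 3y^2·y'
  d/dx[-10y] = -10·y'
Adding these up, d/dx[F] = 0 becomes
  (33x^2 - 10) + (3y^2 - 10)·y' = 0,
so isolating y',
  dy/dx = -(33x^2 - 10)/(3y^2 - 10) = (10 - 33x^2)/(3y^2 - 10)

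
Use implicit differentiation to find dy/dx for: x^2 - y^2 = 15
Differentiate both sides with respect to x, treating y as y(x). By the chain rule, any term containing y contributes a factor of y' = dy/dx when we differentiate it.

Move every term to one side and write the relation as F(x, y) = 0. Term by term,
  d/dx[x^2] = 2x
  d/dx[-y^2] = -2y·y'
  d/dx[-15] = 0

The pieces without y' make up ∂F/∂x and the coefficient of y' is ∂F/∂y:
  ∂F/∂x = 2x,
  ∂F/∂y = -2y.

Since d/dx[F] = ∂F/∂x + (∂F/∂y)·y' = 0, solve for y':
  (∂F/∂y)·y' = -∂F/∂x
  dy/dx = -(∂F/∂x)/(∂F/∂y) = -(2x)/(-2y) = x/y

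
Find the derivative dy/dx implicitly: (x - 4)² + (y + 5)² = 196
Differentiate the relation implicitly: treat y = y(x) and apply the chain rule, so every y-derivative picks up a y' = dy/dx factor.

With everything moved to the left-hand side, differentiate term by term:
  d/dx[(x - 4)^2] = 2x - 8
  d/dx[(y + 5)^2] = 2·y'(y + 5)
  d/dx[-196] = 0

Separating the contributions that come from x directly and those that come through y:
  without y':      2x - 8
  multiplying y':  2y + 10

so (2x - 8) + (2y + 10)·y' = 0, and therefore
  dy/dx = -(2x - 8)/(2y + 10) = (4 - x)/(y + 5)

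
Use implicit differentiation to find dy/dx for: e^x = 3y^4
Take d/dx of both sides. Since y is implicitly a function of x, the chain rule attaches a y' = dy/dx factor whenever we differentiate through y.

Set F(x, y) = (left side) − (right side), so the curve is F = 0. Differentiating each term of F:
  d/dx[-3y^4] = -12y^3·y'
  d/dx[e^(x)] = e^(x)

Collecting, the y'-free part is the partial derivative in x and the y' coefficient is the partial derivative in y:
  ∂F/∂x = e^(x)
  ∂F/∂y = -12y^3

so d/dx[F(x, y(x))] = ∂F/∂x + (∂F/∂y)·y' = 0. Rearranging,
  dy/dx = -(∂F/∂x)/(∂F/∂y) = -(e^(x))/(-12y^3) = e^(x)/(12y^3)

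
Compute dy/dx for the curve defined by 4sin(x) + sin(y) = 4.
Differentiate both sides with respect to x, treating y as y(x). By the chain rule, any term containing y contributes a factor of y' = dy/dx when we differentiate it.

Move every term to one side and write the relation as F(x, y) = 0. Term by term,
  d/dx[4sin(x)] = 4cos(x)
  d/dx[sin(y)] = y'·cos(y)
  d/dx[-4] = 0

The pieces without y' make up ∂F/∂x and the coefficient of y' is ∂F/∂y:
  ∂F/∂x = 4cos(x),
  ∂F/∂y = cos(y).

Since d/dx[F] = ∂F/∂x + (∂F/∂y)·y' = 0, solve for y':
  (∂F/∂y)·y' = -∂F/∂x
  dy/dx = -(∂F/∂x)/(∂F/∂y) = -(4cos(x))/(cos(y)) = -4cos(x)/cos(y)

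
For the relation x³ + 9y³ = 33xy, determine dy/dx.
Differentiate the relation implicitly: treat y = y(x) and apply the chain rule, so every y-derivative picks up a y' = dy/dx factor.

With everything moved to the left-hand side, differentiate term by term:
  d/dx[x^3] = 3x^2
  d/dx[-33xy] = -33x·y' - 33y
  d/dx[9y^3] = 27y^2·y'

Separating the contributions that come from x directly and those that come through y:
  without y':      3x^2 - 33y
  multiplying y':  -33x + 27y^2

so (3x^2 - 33y) + (-33x + 27y^2)·y' = 0, and therefore
  dy/dx = -(3x^2 - 33y)/(-33x + 27y^2) = (x^2 - 11y)/(11x - 9y^2)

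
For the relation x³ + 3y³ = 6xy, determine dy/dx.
Differentiate both sides with respect to x, treating y as y(x). By the chain rule, any term containing y contributes a factor of y' = dy/dx when we differentiate it.

Move every term to one side and write the relation as F(x, y) = 0. Term by term,
  d/dx[x^3] = 3x^2
  d/dx[-6xy] = -6x·y' - 6y
  d/dx[3y^3] = 9y^2·y'

The pieces without y' make up ∂F/∂x and the coefficient of y' is ∂F/∂y:
  ∂F/∂x = 3x^2 - 6y,
  ∂F/∂y = -6x + 9y^2.

Since d/dx[F] = ∂F/∂x + (∂F/∂y)·y' = 0, solve for y':
  (∂F/∂y)·y' = -∂F/∂x
  dy/dx = -(∂F/∂x)/(∂F/∂y) = -(3x^2 - 6y)/(-6x + 9y^2) = (x^2 - 2y)/(2x - 3y^2)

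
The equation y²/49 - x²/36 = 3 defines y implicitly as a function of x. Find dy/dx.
Apply d/dx to both sides, remembering that y depends on x. Each occurrence of y therefore brings in a y' = dy/dx via the chain rule.

With F(x, y) equal to the left-hand side minus the right, differentiate F term by term:
  d/dx[-x^2/36] = -x/18
  d/dx[y^2/49] = 2y·y'/49
  d/dx[-3] = 0
Adding these up, d/dx[F] = 0 becomes
  (-x/18) + (2y/49)·y' = 0,
so isolating y',
  dy/dx = -(-x/18)/(2y/49) = 49x/(36y)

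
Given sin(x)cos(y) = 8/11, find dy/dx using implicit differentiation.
Take d/dx of both sides. Since y is implicitly a function of x, the chain rule attaches a y' = dy/dx factor whenever we differentiate through y.

Set F(x, y) = (left side) − (right side), so the curve is F = 0. Differentiating each term of F:
  d/dx[sin(x)·cos(y)] = -y'·sin(x)·sin(y) + cos(x)·cos(y)
  d/dx[-8/11] = 0

Collecting, the y'-free part is the partial derivative in x and the y' coefficient is the partial derivative in y:
  ∂F/∂x = cos(x)·cos(y)
  ∂F/∂y = -sin(x)·sin(y)

so d/dx[F(x, y(x))] = ∂F/∂x + (∂F/∂y)·y' = 0. Rearranging,
  dy/dx = -(∂F/∂x)/(∂F/∂y) = -(cos(x)·cos(y))/(-sin(x)·sin(y)) = 1/(tan(x)·tan(y))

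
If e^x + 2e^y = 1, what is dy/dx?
Differentiate the relation implicitly: treat y = y(x) and apply the chain rule, so every y-derivative picks up a y' = dy/dx factor.

With everything moved to the left-hand side, differentiate term by term:
  d/dx[e^(x)] = e^(x)
  d/dx[2e^(y)] = 2·y'·e^(y)
  d/dx[-1] = 0

Separating the contributions that come from x directly and those that come through y:
  without y':      e^(x)
  multiplying y':  2e^(y)

so (e^(x)) + (2e^(y))·y' = 0, and therefore
  dy/dx = -(e^(x))/(2e^(y)) = -e^(x - y)/2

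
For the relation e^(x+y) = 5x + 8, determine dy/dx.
Differentiate both sides with respect to x, treating y as y(x). By the chain rule, any term containing y contributes a factor of y' = dy/dx when we differentiate it.

Move every term to one side and write the relation as F(x, y) = 0. Term by term,
  d/dx[-5x] = -5
  d/dx[e^(x + y)] = (y' + 1)·e^(x + y)
  d/dx[-8] = 0

The pieces without y' make up ∂F/∂x and the coefficient of y' is ∂F/∂y:
  ∂F/∂x = e^(x + y) - 5,
  ∂F/∂y = e^(x + y).

Since d/dx[F] = ∂F/∂x + (∂F/∂y)·y' = 0, solve for y':
  (∂F/∂y)·y' = -∂F/∂x
  dy/dx = -(∂F/∂x)/(∂F/∂y) = -(e^(x + y) - 5)/(e^(x + y)) = 5e^(-x - y) - 1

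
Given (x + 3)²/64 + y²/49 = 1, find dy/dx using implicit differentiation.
Apply d/dx to both sides, remembering that y depends on x. Each occurrence of y therefore brings in a y' = dy/dx via the chain rule.

With F(x, y) equal to the left-hand side minus the right, differentiate F term by term:
  d/dx[y^2/49] = 2y·y'/49
  d/dx[(x + 3)^2/64] = x/32 + 3/32
  d/dx[-1] = 0
Adding these up, d/dx[F] = 0 becomes
  (x/32 + 3/32) + (2y/49)·y' = 0,
so isolating y',
  dy/dx = -(x/32 + 3/32)/(2y/49)
        = -((x + 3)/32)/(2y/49) = 49(-x - 3)/(64y)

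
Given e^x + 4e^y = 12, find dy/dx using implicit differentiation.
Apply d/dx to both sides, remembering that y depends on x. Each occurrence of y therefore brings in a y' = dy/dx via the chain rule.

With F(x, y) equal to the left-hand side minus the right, differentiate F term by term:
  d/dx[e^(x)] = e^(x)
  d/dx[4e^(y)] = 4·y'·e^(y)
  d/dx[-12] = 0
Adding these up, d/dx[F] = 0 becomes
  (e^(x)) + (4e^(y))·y' = 0,
so isolating y',
  dy/dx = -(e^(x))/(4e^(y)) = -e^(x - y)/4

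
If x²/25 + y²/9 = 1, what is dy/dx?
Take d/dx of both sides. Since y is implicitly a function of x, the chain rule attaches a y' = dy/dx factor whenever we differentiate through y.

Set F(x, y) = (left side) − (right side), so the curve is F = 0. Differentiating each term of F:
  d/dx[x^2/25] = 2x/25
  d/dx[y^2/9] = 2y·y'/9
  d/dx[-1] = 0

Collecting, the y'-free part is the partial derivative in x and the y' coefficient is the partial derivative in y:
  ∂F/∂x = 2x/25
  ∂F/∂y = 2y/9

so d/dx[F(x, y(x))] = ∂F/∂x + (∂F/∂y)·y' = 0. Rearranging,
  dy/dx = -(∂F/∂x)/(∂F/∂y) = -(2x/25)/(2y/9) = -9x/(25y)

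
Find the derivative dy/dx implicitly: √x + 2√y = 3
Apply d/dx to both sides, remembering that y depends on x. Each occurrence of y therefore brings in a y' = dy/dx via the chain rule.

With F(x, y) equal to the left-hand side minus the right, differentiate F term by term:
  d/dx[√(x)] = 1/(2√(x))
  d/dx[2√(y)] = y'/√(y)
  d/dx[-3] = 0
Adding these up, d/dx[F] = 0 becomes
  (1/(2√(x))) + (1/√(y))·y' = 0,
so isolating y',
  dy/dx = -(1/(2√(x)))/(1/√(y)) = -√(y)/(2√(x))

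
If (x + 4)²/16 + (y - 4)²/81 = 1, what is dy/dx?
Apply d/dx to both sides, remembering that y depends on x. Each occurrence of y therefore brings in a y' = dy/dx via the chain rule.

With F(x, y) equal to the left-hand side minus the right, differentiate F term by term:
  d/dx[(x + 4)^2/16] = x/8 + 1/2
  d/dx[(y - 4)^2/81] = 2·y'(y - 4)/81
  d/dx[-1] = 0
Adding these up, d/dx[F] = 0 becomes
  (x/8 + 1/2) + (2y/81 - 8/81)·y' = 0,
so isolating y',
  dy/dx = -(x/8 + 1/2)/(2y/81 - 8/81)
        = -((x + 4)/8)/(2(y - 4)/81) = 81(-x - 4)/(16(y - 4))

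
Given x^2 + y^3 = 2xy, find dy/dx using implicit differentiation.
Apply d/dx to both sides, remembering that y depends on x. Each occurrence of y therefore brings in a y' = dy/dx via the chain rule.

With F(x, y) equal to the left-hand side minus the right, differentiate F term by term:
  d/dx[x^2] = 2x
  d/dx[-2xy] = -2x·y' - 2y
  d/dx[y^3] = 3y^2·y'
Adding these up, d/dx[F] = 0 becomes
  (2x - 2y) + (-2x + 3y^2)·y' = 0,
so isolating y',
  dy/dx = -(2x - 2y)/(-2x + 3y^2) = 2(x - y)/(2x - 3y^2)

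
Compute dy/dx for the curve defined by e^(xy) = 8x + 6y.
Apply d/dx to both sides, remembering that y depends on x. Each occurrence of y therefore brings in a y' = dy/dx via the chain rule.

With F(x, y) equal to the left-hand side minus the right, differentiate F term by term:
  d/dx[-8x] = -8
  d/dx[-6y] = -6·y'
  d/dx[e^(xy)] = (x·y' + y)·e^(xy)
Adding these up, d/dx[F] = 0 becomes
  (y·e^(xy) - 8) + (x·e^(xy) - 6)·y' = 0,
so isolating y',
  dy/dx = -(y·e^(xy) - 8)/(x·e^(xy) - 6) = (-y·e^(xy) + 8)/(x·e^(xy) - 6)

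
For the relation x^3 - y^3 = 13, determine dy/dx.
Take d/dx of both sides. Since y is implicitly a function of x, the chain rule attaches a y' = dy/dx factor whenever we differentiate through y.

Set F(x, y) = (left side) − (right side), so the curve is F = 0. Differentiating each term of F:
  d/dx[x^3] = 3x^2
  d/dx[-y^3] = -3y^2·y'
  d/dx[-13] = 0

Collecting, the y'-free part is the partial derivative in x and the y' coefficient is the partial derivative in y:
  ∂F/∂x = 3x^2
  ∂F/∂y = -3y^2

so d/dx[F(x, y(x))] = ∂F/∂x + (∂F/∂y)·y' = 0. Rearranging,
  dy/dx = -(∂F/∂x)/(∂F/∂y) = -(3x^2)/(-3y^2) = x^2/y^2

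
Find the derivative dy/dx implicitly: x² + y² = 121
Differentiate the relation implicitly: treat y = y(x) and apply the chain rule, so every y-derivative picks up a y' = dy/dx factor.

With everything moved to the left-hand side, differentiate term by term:
  d/dx[x^2] = 2x
  d/dx[y^2] = 2y·y'
  d/dx[-121] = 0

Separating the contributions that come from x directly and those that come through y:
  without y':      2x
  multiplying y':  2y

so (2x) + (2y)·y' = 0, and therefore
  dy/dx = -(2x)/(2y) = -x/y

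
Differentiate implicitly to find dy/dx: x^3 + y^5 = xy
Differentiate both sides with respect to x, treating y as y(x). By the chain rule, any term containing y contributes a factor of y' = dy/dx when we differentiate it.

Move every term to one side and write the relation as F(x, y) = 0. Term by term,
  d/dx[x^3] = 3x^2
  d/dx[-xy] = -x·y' - y
  d/dx[y^5] = 5y^4·y'

The pieces without y' make up ∂F/∂x and the coefficient of y' is ∂F/∂y:
  ∂F/∂x = 3x^2 - y,
  ∂F/∂y = -x + 5y^4.

Since d/dx[F] = ∂F/∂x + (∂F/∂y)·y' = 0, solve for y':
  (∂F/∂y)·y' = -∂F/∂x
  dy/dx = -(∂F/∂x)/(∂F/∂y) = -(3x^2 - y)/(-x + 5y^4) = (3x^2 - y)/(x - 5y^4)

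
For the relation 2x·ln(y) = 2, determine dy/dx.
Take d/dx of both sides. Since y is implicitly a function of x, the chain rule attaches a y' = dy/dx factor whenever we differentiate through y.

Set F(x, y) = (left side) − (right side), so the curve is F = 0. Differentiating each term of F:
  d/dx[2x·ln(y)] = 2x·y'/y + 2ln(y)
  d/dx[-2] = 0

Collecting, the y'-free part is the partial derivative in x and the y' coefficient is the partial derivative in y:
  ∂F/∂x = 2ln(y)
  ∂F/∂y = 2x/y

so d/dx[F(x, y(x))] = ∂F/∂x + (∂F/∂y)·y' = 0. Rearranging,
  dy/dx = -(∂F/∂x)/(∂F/∂y) = -(2ln(y))/(2x/y) = -y·ln(y)/x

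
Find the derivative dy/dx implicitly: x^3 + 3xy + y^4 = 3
Apply d/dx to both sides, remembering that y depends on x. Each occurrence of y therefore brings in a y' = dy/dx via the chain rule.

With F(x, y) equal to the left-hand side minus the right, differentiate F term by term:
  d/dx[x^3] = 3x^2
  d/dx[3xy] = 3x·y' + 3y
  d/dx[y^4] = 4y^3·y'
  d/dx[-3] = 0
Adding these up, d/dx[F] = 0 becomes
  (3x^2 + 3y) + (3x + 4y^3)·y' = 0,
so isolating y',
  dy/dx = -(3x^2 + 3y)/(3x + 4y^3) = 3(-x^2 - y)/(3x + 4y^3)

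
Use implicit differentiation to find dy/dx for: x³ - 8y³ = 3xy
Take d/dx of both sides. Since y is implicitly a function of x, the chain rule attaches a y' = dy/dx factor whenever we differentiate through y.

Set F(x, y) = (left side) − (right side), so the curve is F = 0. Differentiating each term of F:
  d/dx[x^3] = 3x^2
  d/dx[-3xy] = -3x·y' - 3y
  d/dx[-8y^3] = -24y^2·y'

Collecting, the y'-free part is the partial derivative in x and the y' coefficient is the partial derivative in y:
  ∂F/∂x = 3x^2 - 3y
  ∂F/∂y = -3x - 24y^2

so d/dx[F(x, y(x))] = ∂F/∂x + (∂F/∂y)·y' = 0. Rearranging,
  dy/dx = -(∂F/∂x)/(∂F/∂y) = -(3x^2 - 3y)/(-3x - 24y^2) = (x^2 - y)/(x + 8y^2)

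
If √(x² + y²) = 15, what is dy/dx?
Apply d/dx to both sides, remembering that y depends on x. Each occurrence of y therefore brings in a y' = dy/dx via the chain rule.

With F(x, y) equal to the left-hand side minus the right, differentiate F term by term:
  d/dx[√(x^2 + y^2)] = (x + y·y')/√(x^2 + y^2)
  d/dx[-15] = 0
Adding these up, d/dx[F] = 0 becomes
  (x/√(x^2 + y^2)) + (y/√(x^2 + y^2))·y' = 0,
so isolating y',
  dy/dx = -(x/√(x^2 + y^2))/(y/√(x^2 + y^2)) = -x/y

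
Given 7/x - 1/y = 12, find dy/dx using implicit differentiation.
Apply d/dx to both sides, remembering that y depends on x. Each occurrence of y therefore brings in a y' = dy/dx via the chain rule.

With F(x, y) equal to the left-hand side minus the right, differentiate F term by term:
  d/dx[-1/y] = y'/y^2
  d/dx[7/x] = -7/x^2
  d/dx[-12] = 0
Adding these up, d/dx[F] = 0 becomes
  (-7/x^2) + (y^(-2))·y' = 0,
so isolating y',
  dy/dx = -(-7/x^2)/(y^(-2)) = 7y^2/x^2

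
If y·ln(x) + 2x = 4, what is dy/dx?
Differentiate the relation implicitly: treat y = y(x) and apply the chain rule, so every y-derivative picks up a y' = dy/dx factor.

With everything moved to the left-hand side, differentiate term by term:
  d/dx[2x] = 2
  d/dx[y·ln(x)] = y'·ln(x) + y/x
  d/dx[-4] = 0

Separating the contributions that come from x directly and those that come through y:
  without y':      2 + y/x
  multiplying y':  ln(x)

so (2 + y/x) + (ln(x))·y' = 0, and therefore
  dy/dx = -(2 + y/x)/(ln(x))
        = -((2x + y)/x)/(ln(x)) = (-2x - y)/(x·ln(x))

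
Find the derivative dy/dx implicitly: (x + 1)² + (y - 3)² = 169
Take d/dx of both sides. Since y is implicitly a function of x, the chain rule attaches a y' = dy/dx factor whenever we differentiate through y.

Set F(x, y) = (left side) − (right side), so the curve is F = 0. Differentiating each term of F:
  d/dx[(x + 1)^2] = 2x + 2
  d/dx[(y - 3)^2] = 2·y'(y - 3)
  d/dx[-169] = 0

Collecting, the y'-free part is the partial derivative in x and the y' coefficient is the partial derivative in y:
  ∂F/∂x = 2x + 2
  ∂F/∂y = 2y - 6

so d/dx[F(x, y(x))] = ∂F/∂x + (∂F/∂y)·y' = 0. Rearranging,
  dy/dx = -(∂F/∂x)/(∂F/∂y) = -(2x + 2)/(2y - 6) = (-x - 1)/(y - 3)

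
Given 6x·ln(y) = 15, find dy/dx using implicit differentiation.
Apply d/dx to both sides, remembering that y depends on x. Each occurrence of y therefore brings in a y' = dy/dx via the chain rule.

With F(x, y) equal to the left-hand side minus the right, differentiate F term by term:
  d/dx[6x·ln(y)] = 6x·y'/y + 6ln(y)
  d/dx[-15] = 0
Adding these up, d/dx[F] = 0 becomes
  (6ln(y)) + (6x/y)·y' = 0,
so isolating y',
  dy/dx = -(6ln(y))/(6x/y) = -y·ln(y)/x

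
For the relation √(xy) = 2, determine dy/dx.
Apply d/dx to both sides, remembering that y depends on x. Each occurrence of y therefore brings in a y' = dy/dx via the chain rule.

With F(x, y) equal to the left-hand side minus the right, differentiate F term by term:
  d/dx[√(xy)] = √(xy)(x·y'/2 + y/2)/(xy)
  d/dx[-2] = 0
Adding these up, d/dx[F] = 0 becomes
  (√(xy)/(2x)) + (√(xy)/(2y))·y' = 0,
so isolating y',
  dy/dx = -(√(xy)/(2x))/(√(xy)/(2y)) = -y/x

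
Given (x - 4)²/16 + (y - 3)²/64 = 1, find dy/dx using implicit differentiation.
Apply d/dx to both sides, remembering that y depends on x. Each occurrence of y therefore brings in a y' = dy/dx via the chain rule.

With F(x, y) equal to the left-hand side minus the right, differentiate F term by term:
  d/dx[(x - 4)^2/16] = x/8 - 1/2
  d/dx[(y - 3)^2/64] = y'(y - 3)/32
  d/dx[-1] = 0
Adding these up, d/dx[F] = 0 becomes
  (x/8 - 1/2) + (y/32 - 3/32)·y' = 0,
so isolating y',
  dy/dx = -(x/8 - 1/2)/(y/32 - 3/32)
        = -((x - 4)/8)/((y - 3)/32) = 4(4 - x)/(y - 3)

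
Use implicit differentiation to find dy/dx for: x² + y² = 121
Take d/dx of both sides. Since y is implicitly a function of x, the chain rule attaches a y' = dy/dx factor whenever we differentiate through y.

Set F(x, y) = (left side) − (right side), so the curve is F = 0. Differentiating each term of F:
  d/dx[x^2] = 2x
  d/dx[y^2] = 2y·y'
  d/dx[-121] = 0

Collecting, the y'-free part is the partial derivative in x and the y' coefficient is the partial derivative in y:
  ∂F/∂x = 2x
  ∂F/∂y = 2y

so d/dx[F(x, y(x))] = ∂F/∂x + (∂F/∂y)·y' = 0. Rearranging,
  dy/dx = -(∂F/∂x)/(∂F/∂y) = -(2x)/(2y) = -x/y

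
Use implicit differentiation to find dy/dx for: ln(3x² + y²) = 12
Differentiate both sides with respect to x, treating y as y(x). By the chain rule, any term containing y contributes a factor of y' = dy/dx when we differentiate it.

Move every term to one side and write the relation as F(x, y) = 0. Term by term,
  d/dx[ln(3x^2 + y^2)] = (6x + 2y·y')/(3x^2 + y^2)
  d/dx[-12] = 0

The pieces without y' make up ∂F/∂x and the coefficient of y' is ∂F/∂y:
  ∂F/∂x = 6x/(3x^2 + y^2),
  ∂F/∂y = 2y/(3x^2 + y^2).

Since d/dx[F] = ∂F/∂x + (∂F/∂y)·y' = 0, solve for y':
  (∂F/∂y)·y' = -∂F/∂x
  dy/dx = -(∂F/∂x)/(∂F/∂y) = -(6x/(3x^2 + y^2))/(2y/(3x^2 + y^2)) = -3x/y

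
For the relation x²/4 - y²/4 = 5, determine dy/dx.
Apply d/dx to both sides, remembering that y depends on x. Each occurrence of y therefore brings in a y' = dy/dx via the chain rule.

With F(x, y) equal to the left-hand side minus the right, differentiate F term by term:
  d/dx[x^2/4] = x/2
  d/dx[-y^2/4] = -y·y'/2
  d/dx[-5] = 0
Adding these up, d/dx[F] = 0 becomes
  (x/2) + (-y/2)·y' = 0,
so isolating y',
  dy/dx = -(x/2)/(-y/2) = x/y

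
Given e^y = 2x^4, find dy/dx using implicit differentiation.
Differentiate both sides with respect to x, treating y as y(x). By the chain rule, any term containing y contributes a factor of y' = dy/dx when we differentiate it.

Move every term to one side and write the relation as F(x, y) = 0. Term by term,
  d/dx[-2x^4] = -8x^3
  d/dx[e^(y)] = y'·e^(y)

The pieces without y' make up ∂F/∂x and the coefficient of y' is ∂F/∂y:
  ∂F/∂x = -8x^3,
  ∂F/∂y = e^(y).

Since d/dx[F] = ∂F/∂x + (∂F/∂y)·y' = 0, solve for y':
  (∂F/∂y)·y' = -∂F/∂x
  dy/dx = -(∂F/∂x)/(∂F/∂y) = -(-8x^3)/(e^(y)) = 8x^3e^(-y)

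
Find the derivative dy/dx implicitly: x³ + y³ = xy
Differentiate the relation implicitly: treat y = y(x) and apply the chain rule, so every y-derivative picks up a y' = dy/dx factor.

With everything moved to the left-hand side, differentiate term by term:
  d/dx[x^3] = 3x^2
  d/dx[-xy] = -x·y' - y
  d/dx[y^3] = 3y^2·y'

Separating the contributions that come from x directly and those that come through y:
  without y':      3x^2 - y
  multiplying y':  -x + 3y^2

so (3x^2 - y) + (-x + 3y^2)·y' = 0, and therefore
  dy/dx = -(3x^2 - y)/(-x + 3y^2) = (3x^2 - y)/(x - 3y^2)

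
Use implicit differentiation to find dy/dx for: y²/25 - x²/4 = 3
Apply d/dx to both sides, remembering that y depends on x. Each occurrence of y therefore brings in a y' = dy/dx via the chain rule.

With F(x, y) equal to the left-hand side minus the right, differentiate F term by term:
  d/dx[-x^2/4] = -x/2
  d/dx[y^2/25] = 2y·y'/25
  d/dx[-3] = 0
Adding these up, d/dx[F] = 0 becomes
  (-x/2) + (2y/25)·y' = 0,
so isolating y',
  dy/dx = -(-x/2)/(2y/25) = 25x/(4y)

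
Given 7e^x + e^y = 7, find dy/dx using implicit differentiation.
Differentiate the relation implicitly: treat y = y(x) and apply the chain rule, so every y-derivative picks up a y' = dy/dx factor.

With everything moved to the left-hand side, differentiate term by term:
  d/dx[7e^(x)] = 7e^(x)
  d/dx[e^(y)] = y'·e^(y)
  d/dx[-7] = 0

Separating the contributions that come from x directly and those that come through y:
  without y':      7e^(x)
  multiplying y':  e^(y)

so (7e^(x)) + (e^(y))·y' = 0, and therefore
  dy/dx = -(7e^(x))/(e^(y)) = -7e^(x - y)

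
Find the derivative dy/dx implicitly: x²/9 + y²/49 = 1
Take d/dx of both sides. Since y is implicitly a function of x, the chain rule attaches a y' = dy/dx factor whenever we differentiate through y.

Set F(x, y) = (left side) − (right side), so the curve is F = 0. Differentiating each term of F:
  d/dx[x^2/9] = 2x/9
  d/dx[y^2/49] = 2y·y'/49
  d/dx[-1] = 0

Collecting, the y'-free part is the partial derivative in x and the y' coefficient is the partial derivative in y:
  ∂F/∂x = 2x/9
  ∂F/∂y = 2y/49

so d/dx[F(x, y(x))] = ∂F/∂x + (∂F/∂y)·y' = 0. Rearranging,
  dy/dx = -(∂F/∂x)/(∂F/∂y) = -(2x/9)/(2y/49) = -49x/(9y)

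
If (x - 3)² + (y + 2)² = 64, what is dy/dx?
Take d/dx of both sides. Since y is implicitly a function of x, the chain rule attaches a y' = dy/dx factor whenever we differentiate through y.

Set F(x, y) = (left side) − (right side), so the curve is F = 0. Differentiating each term of F:
  d/dx[(x - 3)^2] = 2x - 6
  d/dx[(y + 2)^2] = 2·y'(y + 2)
  d/dx[-64] = 0

Collecting, the y'-free part is the partial derivative in x and the y' coefficient is the partial derivative in y:
  ∂F/∂x = 2x - 6
  ∂F/∂y = 2y + 4

so d/dx[F(x, y(x))] = ∂F/∂x + (∂F/∂y)·y' = 0. Rearranging,
  dy/dx = -(∂F/∂x)/(∂F/∂y) = -(2x - 6)/(2y + 4) = (3 - x)/(y + 2)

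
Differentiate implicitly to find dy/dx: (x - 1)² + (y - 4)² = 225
Take d/dx of both sides. Since y is implicitly a function of x, the chain rule attaches a y' = dy/dx factor whenever we differentiate through y.

Set F(x, y) = (left side) − (right side), so the curve is F = 0. Differentiating each term of F:
  d/dx[(x - 1)^2] = 2x - 2
  d/dx[(y - 4)^2] = 2·y'(y - 4)
  d/dx[-225] = 0

Collecting, the y'-free part is the partial derivative in x and the y' coefficient is the partial derivative in y:
  ∂F/∂x = 2x - 2
  ∂F/∂y = 2y - 8

so d/dx[F(x, y(x))] = ∂F/∂x + (∂F/∂y)·y' = 0. Rearranging,
  dy/dx = -(∂F/∂x)/(∂F/∂y) = -(2x - 2)/(2y - 8) = (1 - x)/(y - 4)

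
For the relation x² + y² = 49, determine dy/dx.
Apply d/dx to both sides, remembering that y depends on x. Each occurrence of y therefore brings in a y' = dy/dx via the chain rule.

With F(x, y) equal to the left-hand side minus the right, differentiate F term by term:
  d/dx[x^2] = 2x
  d/dx[y^2] = 2y·y'
  d/dx[-49] = 0
Adding these up, d/dx[F] = 0 becomes
  (2x) + (2y)·y' = 0,
so isolating y',
  dy/dx = -(2x)/(2y) = -x/y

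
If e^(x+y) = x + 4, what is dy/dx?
Differentiate the relation implicitly: treat y = y(x) and apply the chain rule, so every y-derivative picks up a y' = dy/dx factor.

With everything moved to the left-hand side, differentiate term by term:
  d/dx[-x] = -1
  d/dx[e^(x + y)] = (y' + 1)·e^(x + y)
  d/dx[-4] = 0

Separating the contributions that come from x directly and those that come through y:
  without y':      e^(x + y) - 1
  multiplying y':  e^(x + y)

so (e^(x + y) - 1) + (e^(x + y))·y' = 0, and therefore
  dy/dx = -(e^(x + y) - 1)/(e^(x + y)) = e^(-x - y) - 1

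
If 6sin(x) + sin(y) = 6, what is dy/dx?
Differentiate the relation implicitly: treat y = y(x) and apply the chain rule, so every y-derivative picks up a y' = dy/dx factor.

With everything moved to the left-hand side, differentiate term by term:
  d/dx[6sin(x)] = 6cos(x)
  d/dx[sin(y)] = y'·cos(y)
  d/dx[-6] = 0

Separating the contributions that come from x directly and those that come through y:
  without y':      6cos(x)
  multiplying y':  cos(y)

so (6cos(x)) + (cos(y))·y' = 0, and therefore
  dy/dx = -(6cos(x))/(cos(y)) = -6cos(x)/cos(y)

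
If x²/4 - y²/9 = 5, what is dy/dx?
Differentiate the relation implicitly: treat y = y(x) and apply the chain rule, so every y-derivative picks up a y' = dy/dx factor.

With everything moved to the left-hand side, differentiate term by term:
  d/dx[x^2/4] = x/2
  d/dx[-y^2/9] = -2y·y'/9
  d/dx[-5] = 0

Separating the contributions that come from x directly and those that come through y:
  without y':      x/2
  multiplying y':  -2y/9

so (x/2) + (-2y/9)·y' = 0, and therefore
  dy/dx = -(x/2)/(-2y/9) = 9x/(4y)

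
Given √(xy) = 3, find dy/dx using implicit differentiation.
Differentiate the relation implicitly: treat y = y(x) and apply the chain rule, so every y-derivative picks up a y' = dy/dx factor.

With everything moved to the left-hand side, differentiate term by term:
  d/dx[√(xy)] = √(xy)(x·y'/2 + y/2)/(xy)
  d/dx[-3] = 0

Separating the contributions that come from x directly and those that come through y:
  without y':      √(xy)/(2x)
  multiplying y':  √(xy)/(2y)

so (√(xy)/(2x)) + (√(xy)/(2y))·y' = 0, and therefore
  dy/dx = -(√(xy)/(2x))/(√(xy)/(2y)) = -y/x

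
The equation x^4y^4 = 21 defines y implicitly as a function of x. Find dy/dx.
Apply d/dx to both sides, remembering that y depends on x. Each occurrence of y therefore brings in a y' = dy/dx via the chain rule.

With F(x, y) equal to the left-hand side minus the right, differentiate F term by term:
  d/dx[x^4y^4] = 4x^4y^3·y' + 4x^3y^4
  d/dx[-21] = 0
Adding these up, d/dx[F] = 0 becomes
  (4x^3y^4) + (4x^4y^3)·y' = 0,
so isolating y',
  dy/dx = -(4x^3y^4)/(4x^4y^3) = -y/x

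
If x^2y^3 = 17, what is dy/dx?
Apply d/dx to both sides, remembering that y depends on x. Each occurrence of y therefore brings in a y' = dy/dx via the chain rule.

With F(x, y) equal to the left-hand side minus the right, differentiate F term by term:
  d/dx[x^2y^3] = 3x^2y^2·y' + 2xy^3
  d/dx[-17] = 0
Adding these up, d/dx[F] = 0 becomes
  (2xy^3) + (3x^2y^2)·y' = 0,
so isolating y',
  dy/dx = -(2xy^3)/(3x^2y^2) = -2y/(3x)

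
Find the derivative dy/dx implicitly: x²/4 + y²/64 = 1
Differentiate both sides with respect to x, treating y as y(x). By the chain rule, any term containing y contributes a factor of y' = dy/dx when we differentiate it.

Move every term to one side and write the relation as F(x, y) = 0. Term by term,
  d/dx[x^2/4] = x/2
  d/dx[y^2/64] = y·y'/32
  d/dx[-1] = 0

The pieces without y' make up ∂F/∂x and the coefficient of y' is ∂F/∂y:
  ∂F/∂x = x/2,
  ∂F/∂y = y/32.

Since d/dx[F] = ∂F/∂x + (∂F/∂y)·y' = 0, solve for y':
  (∂F/∂y)·y' = -∂F/∂x
  dy/dx = -(∂F/∂x)/(∂F/∂y) = -(x/2)/(y/32) = -16x/y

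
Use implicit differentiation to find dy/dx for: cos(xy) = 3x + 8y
Take d/dx of both sides. Since y is implicitly a function of x, the chain rule attaches a y' = dy/dx factor whenever we differentiate through y.

Set F(x, y) = (left side) − (right side), so the curve is F = 0. Differentiating each term of F:
  d/dx[-3x] = -3
  d/dx[-8y] = -8·y'
  d/dx[cos(xy)] = -(x·y' + y)·sin(xy)

Collecting, the y'-free part is the partial derivative in x and the y' coefficient is the partial derivative in y:
  ∂F/∂x = -y·sin(xy) - 3
  ∂F/∂y = -x·sin(xy) - 8

so d/dx[F(x, y(x))] = ∂F/∂x + (∂F/∂y)·y' = 0. Rearranging,
  dy/dx = -(∂F/∂x)/(∂F/∂y) = -(-y·sin(xy) - 3)/(-x·sin(xy) - 8) = -(y·sin(xy) + 3)/(x·sin(xy) + 8)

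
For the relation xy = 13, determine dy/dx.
Differentiate the relation implicitly: treat y = y(x) and apply the chain rule, so every y-derivative picks up a y' = dy/dx factor.

With everything moved to the left-hand side, differentiate term by term:
  d/dx[xy] = x·y' + y
  d/dx[-13] = 0

Separating the contributions that come from x directly and those that come through y:
  without y':      y
  multiplying y':  x

so (y) + (x)·y' = 0, and therefore
  dy/dx = -(y)/(x) = -y/x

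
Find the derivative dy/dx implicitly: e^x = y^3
Differentiate the relation implicitly: treat y = y(x) and apply the chain rule, so every y-derivative picks up a y' = dy/dx factor.

With everything moved to the left-hand side, differentiate term by term:
  d/dx[-y^3] = -3y^2·y'
  d/dx[e^(x)] = e^(x)

Separating the contributions that come from x directly and those that come through y:
  without y':      e^(x)
  multiplying y':  -3y^2

so (e^(x)) + (-3y^2)·y' = 0, and therefore
  dy/dx = -(e^(x))/(-3y^2) = e^(x)/(3y^2)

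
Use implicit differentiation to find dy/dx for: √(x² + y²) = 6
Apply d/dx to both sides, remembering that y depends on x. Each occurrence of y therefore brings in a y' = dy/dx via the chain rule.

With F(x, y) equal to the left-hand side minus the right, differentiate F term by term:
  d/dx[√(x^2 + y^2)] = (x + y·y')/√(x^2 + y^2)
  d/dx[-6] = 0
Adding these up, d/dx[F] = 0 becomes
  (x/√(x^2 + y^2)) + (y/√(x^2 + y^2))·y' = 0,
so isolating y',
  dy/dx = -(x/√(x^2 + y^2))/(y/√(x^2 + y^2)) = -x/y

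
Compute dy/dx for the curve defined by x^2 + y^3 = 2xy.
Apply d/dx to both sides, remembering that y depends on x. Each occurrence of y therefore brings in a y' = dy/dx via the chain rule.

With F(x, y) equal to the left-hand side minus the right, differentiate F term by term:
  d/dx[x^2] = 2x
  d/dx[-2xy] = -2x·y' - 2y
  d/dx[y^3] = 3y^2·y'
Adding these up, d/dx[F] = 0 becomes
  (2x - 2y) + (-2x + 3y^2)·y' = 0,
so isolating y',
  dy/dx = -(2x - 2y)/(-2x + 3y^2) = 2(x - y)/(2x - 3y^2)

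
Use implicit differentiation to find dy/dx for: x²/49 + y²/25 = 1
Differentiate the relation implicitly: treat y = y(x) and apply the chain rule, so every y-derivative picks up a y' = dy/dx factor.

With everything moved to the left-hand side, differentiate term by term:
  d/dx[x^2/49] = 2x/49
  d/dx[y^2/25] = 2y·y'/25
  d/dx[-1] = 0

Separating the contributions that come from x directly and those that come through y:
  without y':      2x/49
  multiplying y':  2y/25

so (2x/49) + (2y/25)·y' = 0, and therefore
  dy/dx = -(2x/49)/(2y/25) = -25x/(49y)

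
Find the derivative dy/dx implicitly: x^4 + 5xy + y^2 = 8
Take d/dx of both sides. Since y is implicitly a function of x, the chain rule attaches a y' = dy/dx factor whenever we differentiate through y.

Set F(x, y) = (left side) − (right side), so the curve is F = 0. Differentiating each term of F:
  d/dx[x^4] = 4x^3
  d/dx[5xy] = 5x·y' + 5y
  d/dx[y^2] = 2y·y'
  d/dx[-8] = 0

Collecting, the y'-free part is the partial derivative in x and the y' coefficient is the partial derivative in y:
  ∂F/∂x = 4x^3 + 5y
  ∂F/∂y = 5x + 2y

so d/dx[F(x, y(x))] = ∂F/∂x + (∂F/∂y)·y' = 0. Rearranging,
  dy/dx = -(∂F/∂x)/(∂F/∂y) = -(4x^3 + 5y)/(5x + 2y) = (-4x^3 - 5y)/(5x + 2y)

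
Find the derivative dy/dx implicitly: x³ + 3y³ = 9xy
Differentiate both sides with respect to x, treating y as y(x). By the chain rule, any term containing y contributes a factor of y' = dy/dx when we differentiate it.

Move every term to one side and write the relation as F(x, y) = 0. Term by term,
  d/dx[x^3] = 3x^2
  d/dx[-9xy] = -9x·y' - 9y
  d/dx[3y^3] = 9y^2·y'

The pieces without y' make up ∂F/∂x and the coefficient of y' is ∂F/∂y:
  ∂F/∂x = 3x^2 - 9y,
  ∂F/∂y = -9x + 9y^2.

Since d/dx[F] = ∂F/∂x + (∂F/∂y)·y' = 0, solve for y':
  (∂F/∂y)·y' = -∂F/∂x
  dy/dx = -(∂F/∂x)/(∂F/∂y) = -(3x^2 - 9y)/(-9x + 9y^2) = (x^2/3 - y)/(x - y^2)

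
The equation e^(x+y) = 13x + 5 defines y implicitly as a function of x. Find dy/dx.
Apply d/dx to both sides, remembering that y depends on x. Each occurrence of y therefore brings in a y' = dy/dx via the chain rule.

With F(x, y) equal to the left-hand side minus the right, differentiate F term by term:
  d/dx[-13x] = -13
  d/dx[e^(x + y)] = (y' + 1)·e^(x + y)
  d/dx[-5] = 0
Adding these up, d/dx[F] = 0 becomes
  (e^(x + y) - 13) + (e^(x + y))·y' = 0,
so isolating y',
  dy/dx = -(e^(x + y) - 13)/(e^(x + y)) = 13e^(-x - y) - 1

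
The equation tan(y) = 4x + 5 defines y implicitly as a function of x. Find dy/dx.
Differentiate the relation implicitly: treat y = y(x) and apply the chain rule, so every y-derivative picks up a y' = dy/dx factor.

With everything moved to the left-hand side, differentiate term by term:
  d/dx[-4x] = -4
  d/dx[tan(y)] = y'(tan(y)^2 + 1)
  d/dx[-5] = 0

Separating the contributions that come from x directly and those that come through y:
  without y':      -4
  multiplying y':  tan(y)^2 + 1

so (-4) + (tan(y)^2 + 1)·y' = 0, and therefore
  dy/dx = -(-4)/(tan(y)^2 + 1) = 4cos(y)^2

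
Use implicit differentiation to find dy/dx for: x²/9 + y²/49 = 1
Apply d/dx to both sides, remembering that y depends on x. Each occurrence of y therefore brings in a y' = dy/dx via the chain rule.

With F(x, y) equal to the left-hand side minus the right, differentiate F term by term:
  d/dx[x^2/9] = 2x/9
  d/dx[y^2/49] = 2y·y'/49
  d/dx[-1] = 0
Adding these up, d/dx[F] = 0 becomes
  (2x/9) + (2y/49)·y' = 0,
so isolating y',
  dy/dx = -(2x/9)/(2y/49) = -49x/(9y)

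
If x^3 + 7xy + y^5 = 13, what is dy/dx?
Differentiate the relation implicitly: treat y = y(x) and apply the chain rule, so every y-derivative picks up a y' = dy/dx factor.

With everything moved to the left-hand side, differentiate term by term:
  d/dx[x^3] = 3x^2
  d/dx[7xy] = 7x·y' + 7y
  d/dx[y^5] = 5y^4·y'
  d/dx[-13] = 0

Separating the contributions that come from x directly and those that come through y:
  without y':      3x^2 + 7y
  multiplying y':  7x + 5y^4

so (3x^2 + 7y) + (7x + 5y^4)·y' = 0, and therefore
  dy/dx = -(3x^2 + 7y)/(7x + 5y^4) = (-3x^2 - 7y)/(7x + 5y^4)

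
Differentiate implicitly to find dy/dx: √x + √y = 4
Differentiate the relation implicitly: treat y = y(x) and apply the chain rule, so every y-derivative picks up a y' = dy/dx factor.

With everything moved to the left-hand side, differentiate term by term:
  d/dx[√(x)] = 1/(2√(x))
  d/dx[√(y)] = y'/(2√(y))
  d/dx[-4] = 0

Separating the contributions that come from x directly and those that come through y:
  without y':      1/(2√(x))
  multiplying y':  1/(2√(y))

so (1/(2√(x))) + (1/(2√(y)))·y' = 0, and therefore
  dy/dx = -(1/(2√(x)))/(1/(2√(y))) = -√(y)/√(x)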